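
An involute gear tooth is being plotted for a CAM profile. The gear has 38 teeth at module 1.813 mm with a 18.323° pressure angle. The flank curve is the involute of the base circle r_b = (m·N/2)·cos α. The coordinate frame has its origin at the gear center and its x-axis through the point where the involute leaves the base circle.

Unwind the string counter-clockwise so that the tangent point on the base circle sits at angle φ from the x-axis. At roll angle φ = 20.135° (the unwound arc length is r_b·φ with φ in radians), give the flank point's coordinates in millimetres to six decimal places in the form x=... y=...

x=34.657815 y=0.467248

pitch radius r_p = m·N/2 = 1.813·38/2 = 34.447000
base radius r_b = r_p·cos α = 34.447000·cos 18.323° = 32.700515
roll angle φ = 20.135° = 0.35142204 rad
x = r_b·(cos φ + φ·sin φ) = 32.700515·(0.93888415 + 0.35142204·0.34423329) = 34.657815
y = r_b·(sin φ − φ·cos φ) = 32.700515·(0.34423329 − 0.35142204·0.93888415) = 0.467248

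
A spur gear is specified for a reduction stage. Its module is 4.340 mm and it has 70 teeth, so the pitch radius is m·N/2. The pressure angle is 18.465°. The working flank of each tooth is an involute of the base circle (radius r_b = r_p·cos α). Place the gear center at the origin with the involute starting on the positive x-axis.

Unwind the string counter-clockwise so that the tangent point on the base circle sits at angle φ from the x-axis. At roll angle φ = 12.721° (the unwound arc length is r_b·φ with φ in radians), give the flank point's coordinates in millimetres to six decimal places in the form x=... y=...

pitch radius r_p = m·N/2 = 4.340·70/2 = 151.900000
base radius r_b = r_p·cos α = 151.900000·cos 18.465° = 144.079779
roll angle φ = 12.721° = 0.22202333 rad
x = r_b·(cos φ + φ·sin φ) = 144.079779·(0.97545390 + 0.22202333·0.22020374) = 147.587296
y = r_b·(sin φ − φ·cos φ) = 144.079779·(0.22020374 − 0.22202333·0.97545390) = 0.523040

x=147.587296 y=0.523040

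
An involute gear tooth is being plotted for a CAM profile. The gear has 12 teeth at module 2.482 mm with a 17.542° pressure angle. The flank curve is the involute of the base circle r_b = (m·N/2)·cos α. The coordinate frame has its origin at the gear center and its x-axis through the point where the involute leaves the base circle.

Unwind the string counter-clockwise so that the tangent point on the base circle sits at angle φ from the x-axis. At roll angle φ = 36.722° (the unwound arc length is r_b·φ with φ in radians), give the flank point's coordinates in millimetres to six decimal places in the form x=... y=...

x=16.823147 y=1.195683

pitch radius r_p = m·N/2 = 2.482·12/2 = 14.892000
base radius r_b = r_p·cos α = 14.892000·cos 17.542° = 14.199466
roll angle φ = 36.722° = 0.64091981 rad
x = r_b·(cos φ + φ·sin φ) = 14.199466·(0.80154611 + 0.64091981·0.59793296) = 16.823147
y = r_b·(sin φ − φ·cos φ) = 14.199466·(0.59793296 − 0.64091981·0.80154611) = 1.195683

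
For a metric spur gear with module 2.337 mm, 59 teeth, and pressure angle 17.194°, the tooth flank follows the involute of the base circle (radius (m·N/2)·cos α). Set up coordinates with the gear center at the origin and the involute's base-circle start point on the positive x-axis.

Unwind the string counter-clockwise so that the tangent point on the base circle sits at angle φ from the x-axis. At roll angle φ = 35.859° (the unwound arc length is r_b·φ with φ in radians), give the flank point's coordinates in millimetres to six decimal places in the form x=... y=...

x=77.523275 y=5.173954

pitch radius r_p = m·N/2 = 2.337·59/2 = 68.941500
base radius r_b = r_p·cos α = 68.941500·cos 17.194° = 65.860458
roll angle φ = 35.859° = 0.62585762 rad
x = r_b·(cos φ + φ·sin φ) = 65.860458·(0.81046103 + 0.62585762·0.58579255) = 77.523275
y = r_b·(sin φ − φ·cos φ) = 65.860458·(0.58579255 − 0.62585762·0.81046103) = 5.173954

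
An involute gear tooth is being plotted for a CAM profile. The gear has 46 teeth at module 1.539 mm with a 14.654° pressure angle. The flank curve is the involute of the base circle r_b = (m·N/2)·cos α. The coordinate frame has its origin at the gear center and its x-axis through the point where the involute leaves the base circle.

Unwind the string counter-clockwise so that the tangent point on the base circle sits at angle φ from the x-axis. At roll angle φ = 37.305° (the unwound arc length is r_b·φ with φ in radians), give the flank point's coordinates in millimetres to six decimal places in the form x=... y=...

pitch radius r_p = m·N/2 = 1.539·46/2 = 35.397000
base radius r_b = r_p·cos α = 35.397000·cos 14.654° = 34.245577
roll angle φ = 37.305° = 0.65109508 rad
x = r_b·(cos φ + φ·sin φ) = 34.245577·(0.79542060 + 0.65109508·0.60605782) = 40.752985
y = r_b·(sin φ − φ·cos φ) = 34.245577·(0.60605782 − 0.65109508·0.79542060) = 3.019206

x=40.752985 y=3.019206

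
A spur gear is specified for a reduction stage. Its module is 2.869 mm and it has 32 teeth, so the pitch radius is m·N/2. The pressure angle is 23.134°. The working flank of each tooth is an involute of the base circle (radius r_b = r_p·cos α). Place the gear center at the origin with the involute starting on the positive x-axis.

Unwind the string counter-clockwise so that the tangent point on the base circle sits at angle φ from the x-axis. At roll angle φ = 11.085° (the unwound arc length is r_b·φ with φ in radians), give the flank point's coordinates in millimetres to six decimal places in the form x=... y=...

pitch radius r_p = m·N/2 = 2.869·32/2 = 45.904000
base radius r_b = r_p·cos α = 45.904000·cos 23.134° = 42.212791
roll angle φ = 11.085° = 0.19346975 rad
x = r_b·(cos φ + φ·sin φ) = 42.212791·(0.98134303 + 0.19346975·0.19226506) = 42.995438
y = r_b·(sin φ − φ·cos φ) = 42.212791·(0.19226506 − 0.19346975·0.98134303) = 0.101516

x=42.995438 y=0.101516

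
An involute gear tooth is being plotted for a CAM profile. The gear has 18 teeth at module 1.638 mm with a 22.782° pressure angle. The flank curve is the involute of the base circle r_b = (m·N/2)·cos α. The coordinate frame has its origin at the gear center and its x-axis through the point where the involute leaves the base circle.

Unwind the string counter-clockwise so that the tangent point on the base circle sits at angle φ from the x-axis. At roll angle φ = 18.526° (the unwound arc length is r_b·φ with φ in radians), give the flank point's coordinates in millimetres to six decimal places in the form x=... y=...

x=14.283944 y=0.151561

pitch radius r_p = m·N/2 = 1.638·18/2 = 14.742000
base radius r_b = r_p·cos α = 14.742000·cos 22.782° = 13.591901
roll angle φ = 18.526° = 0.32333970 rad
x = r_b·(cos φ + φ·sin φ) = 13.591901·(0.94817957 + 0.32333970·0.31773496) = 14.283944
y = r_b·(sin φ − φ·cos φ) = 13.591901·(0.31773496 − 0.32333970·0.94817957) = 0.151561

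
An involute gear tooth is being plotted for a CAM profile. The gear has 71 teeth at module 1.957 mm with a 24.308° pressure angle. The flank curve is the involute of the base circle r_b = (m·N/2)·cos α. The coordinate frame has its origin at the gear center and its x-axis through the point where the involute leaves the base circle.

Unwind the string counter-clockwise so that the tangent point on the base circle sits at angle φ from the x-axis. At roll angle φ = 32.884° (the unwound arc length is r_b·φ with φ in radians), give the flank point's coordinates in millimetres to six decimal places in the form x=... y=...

pitch radius r_p = m·N/2 = 1.957·71/2 = 69.473500
base radius r_b = r_p·cos α = 69.473500·cos 24.308° = 63.314383
roll angle φ = 32.884° = 0.57393407 rad
x = r_b·(cos φ + φ·sin φ) = 63.314383·(0.83977151 + 0.57393407·0.54293996) = 72.899121
y = r_b·(sin φ − φ·cos φ) = 63.314383·(0.54293996 − 0.57393407·0.83977151) = 3.860055

x=72.899121 y=3.860055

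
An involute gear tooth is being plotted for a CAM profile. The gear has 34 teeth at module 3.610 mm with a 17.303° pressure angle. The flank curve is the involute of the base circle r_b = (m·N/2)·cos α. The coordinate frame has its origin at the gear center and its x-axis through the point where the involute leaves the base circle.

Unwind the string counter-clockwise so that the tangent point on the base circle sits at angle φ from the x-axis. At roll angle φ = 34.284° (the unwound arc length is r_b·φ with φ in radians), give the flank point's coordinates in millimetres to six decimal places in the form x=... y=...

x=68.161720 y=4.036443

pitch radius r_p = m·N/2 = 3.610·34/2 = 61.370000
base radius r_b = r_p·cos α = 61.370000·cos 17.303° = 58.592715
roll angle φ = 34.284° = 0.59836868 rad
x = r_b·(cos φ + φ·sin φ) = 58.592715·(0.82625563 + 0.59836868·0.56329534) = 68.161720
y = r_b·(sin φ − φ·cos φ) = 58.592715·(0.56329534 − 0.59836868·0.82625563) = 4.036443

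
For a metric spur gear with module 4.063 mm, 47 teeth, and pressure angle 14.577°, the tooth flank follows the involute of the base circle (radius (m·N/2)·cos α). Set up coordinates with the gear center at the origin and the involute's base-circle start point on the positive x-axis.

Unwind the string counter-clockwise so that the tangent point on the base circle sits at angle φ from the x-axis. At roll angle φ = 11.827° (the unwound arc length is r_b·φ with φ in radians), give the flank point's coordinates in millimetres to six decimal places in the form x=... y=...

pitch radius r_p = m·N/2 = 4.063·47/2 = 95.480500
base radius r_b = r_p·cos α = 95.480500·cos 14.577° = 92.407009
roll angle φ = 11.827° = 0.20642009 rad
x = r_b·(cos φ + φ·sin φ) = 92.407009·(0.97877091 + 0.20642009·0.20495731) = 94.354785
y = r_b·(sin φ − φ·cos φ) = 92.407009·(0.20495731 − 0.20642009·0.97877091) = 0.269766

x=94.354785 y=0.269766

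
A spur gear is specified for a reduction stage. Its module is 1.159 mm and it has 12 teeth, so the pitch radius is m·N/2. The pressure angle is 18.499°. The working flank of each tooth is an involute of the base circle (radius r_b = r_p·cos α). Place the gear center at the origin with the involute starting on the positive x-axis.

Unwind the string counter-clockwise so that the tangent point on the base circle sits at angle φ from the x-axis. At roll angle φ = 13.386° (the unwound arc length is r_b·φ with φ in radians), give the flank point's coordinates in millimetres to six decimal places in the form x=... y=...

pitch radius r_p = m·N/2 = 1.159·12/2 = 6.954000
base radius r_b = r_p·cos α = 6.954000·cos 18.499° = 6.594681
roll angle φ = 13.386° = 0.23362977 rad
x = r_b·(cos φ + φ·sin φ) = 6.594681·(0.97283248 + 0.23362977·0.23151020) = 6.772211
y = r_b·(sin φ − φ·cos φ) = 6.594681·(0.23151020 − 0.23362977·0.97283248) = 0.027879

x=6.772211 y=0.027879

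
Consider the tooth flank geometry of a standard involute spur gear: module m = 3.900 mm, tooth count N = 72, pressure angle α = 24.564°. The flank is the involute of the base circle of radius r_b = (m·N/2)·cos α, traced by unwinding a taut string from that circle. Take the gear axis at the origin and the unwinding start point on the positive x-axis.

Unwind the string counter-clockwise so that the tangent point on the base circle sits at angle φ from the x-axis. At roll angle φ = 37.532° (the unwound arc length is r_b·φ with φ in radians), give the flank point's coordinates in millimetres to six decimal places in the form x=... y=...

x=152.220399 y=11.458646

pitch radius r_p = m·N/2 = 3.900·72/2 = 140.400000
base radius r_b = r_p·cos α = 140.400000·cos 24.564° = 127.693447
roll angle φ = 37.532° = 0.65505697 rad
x = r_b·(cos φ + φ·sin φ) = 127.693447·(0.79301322 + 0.65505697·0.60920443) = 152.220399
y = r_b·(sin φ − φ·cos φ) = 127.693447·(0.60920443 − 0.65505697·0.79301322) = 11.458646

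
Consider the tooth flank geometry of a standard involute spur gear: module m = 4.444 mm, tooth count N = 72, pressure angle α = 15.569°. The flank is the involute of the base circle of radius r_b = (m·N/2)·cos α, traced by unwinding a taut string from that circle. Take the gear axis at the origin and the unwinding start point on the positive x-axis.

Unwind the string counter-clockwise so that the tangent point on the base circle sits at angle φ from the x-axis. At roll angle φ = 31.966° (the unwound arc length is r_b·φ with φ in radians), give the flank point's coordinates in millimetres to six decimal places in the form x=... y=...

pitch radius r_p = m·N/2 = 4.444·72/2 = 159.984000
base radius r_b = r_p·cos α = 159.984000·cos 15.569° = 154.113855
roll angle φ = 31.966° = 0.55791195 rad
x = r_b·(cos φ + φ·sin φ) = 154.113855·(0.84836241 + 0.55791195·0.52941593) = 176.264621
y = r_b·(sin φ − φ·cos φ) = 154.113855·(0.52941593 − 0.55791195·0.84836241) = 8.646466

x=176.264621 y=8.646466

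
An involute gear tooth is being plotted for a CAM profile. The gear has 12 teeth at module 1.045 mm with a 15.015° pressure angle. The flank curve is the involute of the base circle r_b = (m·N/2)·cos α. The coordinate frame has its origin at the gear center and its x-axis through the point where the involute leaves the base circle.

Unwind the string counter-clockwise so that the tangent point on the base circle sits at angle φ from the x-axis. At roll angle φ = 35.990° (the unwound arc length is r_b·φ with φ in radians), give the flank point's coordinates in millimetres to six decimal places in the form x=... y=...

x=7.135367 y=0.480844

pitch radius r_p = m·N/2 = 1.045·12/2 = 6.270000
base radius r_b = r_p·cos α = 6.270000·cos 15.015° = 6.055930
roll angle φ = 35.990° = 0.62814400 rad
x = r_b·(cos φ + φ·sin φ) = 6.055930·(0.80911957 + 0.62814400·0.58764404) = 7.135367
y = r_b·(sin φ − φ·cos φ) = 6.055930·(0.58764404 − 0.62814400·0.80911957) = 0.480844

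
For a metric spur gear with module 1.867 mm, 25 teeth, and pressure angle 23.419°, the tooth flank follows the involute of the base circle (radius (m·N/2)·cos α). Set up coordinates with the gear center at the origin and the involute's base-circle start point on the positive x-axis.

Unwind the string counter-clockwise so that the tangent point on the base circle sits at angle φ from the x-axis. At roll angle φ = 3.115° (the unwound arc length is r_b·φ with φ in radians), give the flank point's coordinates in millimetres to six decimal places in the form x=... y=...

pitch radius r_p = m·N/2 = 1.867·25/2 = 23.337500
base radius r_b = r_p·cos α = 23.337500·cos 23.419° = 21.415024
roll angle φ = 3.115° = 0.05436701 rad
x = r_b·(cos φ + φ·sin φ) = 21.415024·(0.99852248 + 0.05436701·0.05434023) = 21.446649
y = r_b·(sin φ − φ·cos φ) = 21.415024·(0.05434023 − 0.05436701·0.99852248) = 0.001147

x=21.446649 y=0.001147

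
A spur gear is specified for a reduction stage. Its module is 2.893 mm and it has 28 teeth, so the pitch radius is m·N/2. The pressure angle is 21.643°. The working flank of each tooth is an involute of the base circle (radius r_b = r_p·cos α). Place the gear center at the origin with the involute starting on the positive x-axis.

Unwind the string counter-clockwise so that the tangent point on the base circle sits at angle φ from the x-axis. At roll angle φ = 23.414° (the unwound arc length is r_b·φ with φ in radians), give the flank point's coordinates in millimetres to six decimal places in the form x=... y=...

pitch radius r_p = m·N/2 = 2.893·28/2 = 40.502000
base radius r_b = r_p·cos α = 40.502000·cos 21.643° = 37.646607
roll angle φ = 23.414° = 0.40865139 rad
x = r_b·(cos φ + φ·sin φ) = 37.646607·(0.91765756 + 0.40865139·0.39737213) = 40.660001
y = r_b·(sin φ − φ·cos φ) = 37.646607·(0.39737213 − 0.40865139·0.91765756) = 0.842158

x=40.660001 y=0.842158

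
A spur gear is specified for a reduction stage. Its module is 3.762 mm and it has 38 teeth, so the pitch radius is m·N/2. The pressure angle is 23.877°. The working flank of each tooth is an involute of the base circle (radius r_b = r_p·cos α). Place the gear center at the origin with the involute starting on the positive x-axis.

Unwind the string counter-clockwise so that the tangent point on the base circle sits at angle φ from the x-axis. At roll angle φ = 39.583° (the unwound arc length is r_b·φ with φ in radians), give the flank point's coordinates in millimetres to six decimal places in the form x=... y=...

pitch radius r_p = m·N/2 = 3.762·38/2 = 71.478000
base radius r_b = r_p·cos α = 71.478000·cos 23.877° = 65.360664
roll angle φ = 39.583° = 0.69085368 rad
x = r_b·(cos φ + φ·sin φ) = 65.360664·(0.77070234 + 0.69085368·0.63719535) = 79.145952
y = r_b·(sin φ − φ·cos φ) = 65.360664·(0.63719535 − 0.69085368·0.77070234) = 6.846713

x=79.145952 y=6.846713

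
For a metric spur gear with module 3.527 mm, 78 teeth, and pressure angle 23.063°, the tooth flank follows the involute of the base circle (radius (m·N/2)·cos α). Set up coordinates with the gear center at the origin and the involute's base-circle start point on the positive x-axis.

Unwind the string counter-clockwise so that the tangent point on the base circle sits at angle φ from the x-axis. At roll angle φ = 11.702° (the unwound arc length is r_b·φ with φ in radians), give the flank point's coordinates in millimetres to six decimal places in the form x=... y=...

pitch radius r_p = m·N/2 = 3.527·78/2 = 137.553000
base radius r_b = r_p·cos α = 137.553000·cos 23.063° = 126.559031
roll angle φ = 11.702° = 0.20423843 rad
x = r_b·(cos φ + φ·sin φ) = 126.559031·(0.97921573 + 0.20423843·0.20282148) = 129.171167
y = r_b·(sin φ − φ·cos φ) = 126.559031·(0.20282148 − 0.20423843·0.97921573) = 0.357908

x=129.171167 y=0.357908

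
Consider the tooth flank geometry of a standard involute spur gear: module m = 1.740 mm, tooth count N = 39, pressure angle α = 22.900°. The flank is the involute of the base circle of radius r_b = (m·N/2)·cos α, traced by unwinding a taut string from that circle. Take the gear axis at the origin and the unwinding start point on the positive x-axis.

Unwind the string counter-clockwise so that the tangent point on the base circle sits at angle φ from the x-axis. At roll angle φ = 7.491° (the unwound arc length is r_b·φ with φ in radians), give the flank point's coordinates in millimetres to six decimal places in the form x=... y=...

x=31.521818 y=0.023244

pitch radius r_p = m·N/2 = 1.740·39/2 = 33.930000
base radius r_b = r_p·cos α = 33.930000·cos 22.900° = 31.255821
roll angle φ = 7.491° = 0.13074261 rad
x = r_b·(cos φ + φ·sin φ) = 31.255821·(0.99146535 + 0.13074261·0.13037045) = 31.521818
y = r_b·(sin φ − φ·cos φ) = 31.255821·(0.13037045 − 0.13074261·0.99146535) = 0.023244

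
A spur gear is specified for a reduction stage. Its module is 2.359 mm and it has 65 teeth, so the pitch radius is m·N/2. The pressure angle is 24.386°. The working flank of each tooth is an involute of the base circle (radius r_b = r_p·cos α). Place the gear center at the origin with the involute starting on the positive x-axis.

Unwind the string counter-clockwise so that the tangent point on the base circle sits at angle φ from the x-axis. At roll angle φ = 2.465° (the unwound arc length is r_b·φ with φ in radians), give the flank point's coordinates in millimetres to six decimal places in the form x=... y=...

pitch radius r_p = m·N/2 = 2.359·65/2 = 76.667500
base radius r_b = r_p·cos α = 76.667500·cos 24.386° = 69.827576
roll angle φ = 2.465° = 0.04302237 rad
x = r_b·(cos φ + φ·sin φ) = 69.827576·(0.99907468 + 0.04302237·0.04300910) = 69.892169
y = r_b·(sin φ − φ·cos φ) = 69.827576·(0.04300910 − 0.04302237·0.99907468) = 0.001853

x=69.892169 y=0.001853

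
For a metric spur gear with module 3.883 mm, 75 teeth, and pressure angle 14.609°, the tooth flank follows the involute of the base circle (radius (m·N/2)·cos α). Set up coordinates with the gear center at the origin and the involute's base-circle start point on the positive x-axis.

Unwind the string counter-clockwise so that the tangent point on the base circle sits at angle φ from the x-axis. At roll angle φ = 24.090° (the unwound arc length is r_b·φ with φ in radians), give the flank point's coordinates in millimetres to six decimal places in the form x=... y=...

pitch radius r_p = m·N/2 = 3.883·75/2 = 145.612500
base radius r_b = r_p·cos α = 145.612500·cos 14.609° = 140.904784
roll angle φ = 24.090° = 0.42044982 rad
x = r_b·(cos φ + φ·sin φ) = 140.904784·(0.91290543 + 0.42044982·0.40817113) = 152.814185
y = r_b·(sin φ − φ·cos φ) = 140.904784·(0.40817113 − 0.42044982·0.91290543) = 3.429653

x=152.814185 y=3.429653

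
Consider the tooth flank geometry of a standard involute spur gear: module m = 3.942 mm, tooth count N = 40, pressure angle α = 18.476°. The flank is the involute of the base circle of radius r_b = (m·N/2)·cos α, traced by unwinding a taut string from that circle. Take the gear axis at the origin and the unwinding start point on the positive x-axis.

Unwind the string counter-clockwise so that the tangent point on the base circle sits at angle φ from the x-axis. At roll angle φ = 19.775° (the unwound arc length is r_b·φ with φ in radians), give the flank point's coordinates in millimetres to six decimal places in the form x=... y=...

x=79.098260 y=1.012610

pitch radius r_p = m·N/2 = 3.942·40/2 = 78.840000
base radius r_b = r_p·cos α = 78.840000·cos 18.476° = 74.776309
roll angle φ = 19.775° = 0.34513886 rad
x = r_b·(cos φ + φ·sin φ) = 74.776309·(0.94102848 + 0.34513886·0.33832735) = 79.098260
y = r_b·(sin φ − φ·cos φ) = 74.776309·(0.33832735 − 0.34513886·0.94102848) = 1.012610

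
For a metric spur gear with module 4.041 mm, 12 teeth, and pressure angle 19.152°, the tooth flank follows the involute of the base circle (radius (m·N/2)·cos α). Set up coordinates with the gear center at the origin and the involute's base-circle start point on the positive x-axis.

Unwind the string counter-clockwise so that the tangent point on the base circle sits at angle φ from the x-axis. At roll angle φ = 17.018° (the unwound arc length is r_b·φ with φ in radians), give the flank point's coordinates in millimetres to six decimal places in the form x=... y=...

pitch radius r_p = m·N/2 = 4.041·12/2 = 24.246000
base radius r_b = r_p·cos α = 24.246000·cos 19.152° = 22.904021
roll angle φ = 17.018° = 0.29702013 rad
x = r_b·(cos φ + φ·sin φ) = 22.904021·(0.95621286 + 0.29702013·0.29267212) = 23.892155
y = r_b·(sin φ − φ·cos φ) = 22.904021·(0.29267212 − 0.29702013·0.95621286) = 0.198295

x=23.892155 y=0.198295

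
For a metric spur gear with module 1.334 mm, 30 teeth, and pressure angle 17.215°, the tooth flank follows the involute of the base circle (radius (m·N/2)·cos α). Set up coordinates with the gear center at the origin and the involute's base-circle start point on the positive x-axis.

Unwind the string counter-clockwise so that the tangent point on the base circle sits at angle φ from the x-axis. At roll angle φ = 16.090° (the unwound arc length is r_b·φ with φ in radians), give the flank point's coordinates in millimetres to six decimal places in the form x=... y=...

x=19.852442 y=0.139988

pitch radius r_p = m·N/2 = 1.334·30/2 = 20.010000
base radius r_b = r_p·cos α = 20.010000·cos 17.215° = 19.113570
roll angle φ = 16.090° = 0.28082348 rad
x = r_b·(cos φ + φ·sin φ) = 19.113570·(0.96082754 + 0.28082348·0.27714696) = 19.852442
y = r_b·(sin φ − φ·cos φ) = 19.113570·(0.27714696 − 0.28082348·0.96082754) = 0.139988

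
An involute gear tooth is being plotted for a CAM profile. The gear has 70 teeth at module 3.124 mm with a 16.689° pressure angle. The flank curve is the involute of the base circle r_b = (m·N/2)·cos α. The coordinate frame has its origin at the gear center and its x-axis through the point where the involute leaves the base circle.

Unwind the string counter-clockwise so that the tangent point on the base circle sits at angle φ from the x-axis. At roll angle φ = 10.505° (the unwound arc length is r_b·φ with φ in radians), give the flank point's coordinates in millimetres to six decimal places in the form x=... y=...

x=106.479953 y=0.214451

pitch radius r_p = m·N/2 = 3.124·70/2 = 109.340000
base radius r_b = r_p·cos α = 109.340000·cos 16.689° = 104.734342
roll angle φ = 10.505° = 0.18334684 rad
x = r_b·(cos φ + φ·sin φ) = 104.734342·(0.98323900 + 0.18334684·0.18232133) = 106.479953
y = r_b·(sin φ − φ·cos φ) = 104.734342·(0.18232133 − 0.18334684·0.98323900) = 0.214451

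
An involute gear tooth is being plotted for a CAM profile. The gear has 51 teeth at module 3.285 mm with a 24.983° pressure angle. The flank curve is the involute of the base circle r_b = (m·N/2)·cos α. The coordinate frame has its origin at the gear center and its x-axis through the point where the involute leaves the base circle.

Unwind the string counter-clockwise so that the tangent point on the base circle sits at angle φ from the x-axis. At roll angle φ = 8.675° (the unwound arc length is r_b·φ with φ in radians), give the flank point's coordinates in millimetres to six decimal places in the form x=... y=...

x=76.794969 y=0.087647

pitch radius r_p = m·N/2 = 3.285·51/2 = 83.767500
base radius r_b = r_p·cos α = 83.767500·cos 24.983° = 75.929638
roll angle φ = 8.675° = 0.15140731 rad
x = r_b·(cos φ + φ·sin φ) = 75.929638·(0.98855979 + 0.15140731·0.15082949) = 76.794969
y = r_b·(sin φ − φ·cos φ) = 75.929638·(0.15082949 − 0.15140731·0.98855979) = 0.087647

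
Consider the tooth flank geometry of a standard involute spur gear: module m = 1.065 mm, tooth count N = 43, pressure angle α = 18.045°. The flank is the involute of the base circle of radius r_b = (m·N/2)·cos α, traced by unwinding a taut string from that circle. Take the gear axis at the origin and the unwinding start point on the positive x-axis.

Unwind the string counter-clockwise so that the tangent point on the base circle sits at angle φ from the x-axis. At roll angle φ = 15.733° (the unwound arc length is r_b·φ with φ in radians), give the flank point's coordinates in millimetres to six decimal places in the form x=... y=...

pitch radius r_p = m·N/2 = 1.065·43/2 = 22.897500
base radius r_b = r_p·cos α = 22.897500·cos 18.045° = 21.771253
roll angle φ = 15.733° = 0.27459265 rad
x = r_b·(cos φ + φ·sin φ) = 21.771253·(0.96253573 + 0.27459265·0.27115487) = 22.576634
y = r_b·(sin φ − φ·cos φ) = 21.771253·(0.27115487 − 0.27459265·0.96253573) = 0.149125

x=22.576634 y=0.149125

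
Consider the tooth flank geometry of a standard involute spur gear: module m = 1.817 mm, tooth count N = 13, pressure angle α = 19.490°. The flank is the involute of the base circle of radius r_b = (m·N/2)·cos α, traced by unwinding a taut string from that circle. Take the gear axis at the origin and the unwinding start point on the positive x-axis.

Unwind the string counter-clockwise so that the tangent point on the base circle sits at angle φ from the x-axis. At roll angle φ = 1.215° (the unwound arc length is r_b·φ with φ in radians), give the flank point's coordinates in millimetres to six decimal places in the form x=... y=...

x=11.136258 y=0.000035

pitch radius r_p = m·N/2 = 1.817·13/2 = 11.810500
base radius r_b = r_p·cos α = 11.810500·cos 19.490° = 11.133755
roll angle φ = 1.215° = 0.02120575 rad
x = r_b·(cos φ + φ·sin φ) = 11.133755·(0.99977517 + 0.02120575·0.02120416) = 11.136258
y = r_b·(sin φ − φ·cos φ) = 11.133755·(0.02120416 − 0.02120575·0.99977517) = 0.000035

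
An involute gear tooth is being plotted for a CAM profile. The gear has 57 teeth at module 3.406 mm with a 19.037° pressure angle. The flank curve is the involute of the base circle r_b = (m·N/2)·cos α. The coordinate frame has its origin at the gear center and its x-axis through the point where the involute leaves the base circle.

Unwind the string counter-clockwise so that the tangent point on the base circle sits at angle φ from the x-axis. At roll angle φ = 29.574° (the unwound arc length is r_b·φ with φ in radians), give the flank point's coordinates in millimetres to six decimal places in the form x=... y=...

x=103.183636 y=4.095330

pitch radius r_p = m·N/2 = 3.406·57/2 = 97.071000
base radius r_b = r_p·cos α = 97.071000·cos 19.037° = 91.762006
roll angle φ = 29.574° = 0.51616367 rad
x = r_b·(cos φ + φ·sin φ) = 91.762006·(0.86971898 + 0.51616367·0.49354725) = 103.183636
y = r_b·(sin φ − φ·cos φ) = 91.762006·(0.49354725 − 0.51616367·0.86971898) = 4.095330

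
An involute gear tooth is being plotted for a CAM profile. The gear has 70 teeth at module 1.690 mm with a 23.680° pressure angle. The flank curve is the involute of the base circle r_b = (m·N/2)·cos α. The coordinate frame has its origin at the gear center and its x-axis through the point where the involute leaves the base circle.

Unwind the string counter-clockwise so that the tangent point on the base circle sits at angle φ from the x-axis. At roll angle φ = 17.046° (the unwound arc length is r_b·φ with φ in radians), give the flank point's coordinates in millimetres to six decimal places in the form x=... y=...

x=56.514273 y=0.471288

pitch radius r_p = m·N/2 = 1.690·70/2 = 59.150000
base radius r_b = r_p·cos α = 59.150000·cos 23.680° = 54.169738
roll angle φ = 17.046° = 0.29750882 rad
x = r_b·(cos φ + φ·sin φ) = 54.169738·(0.95606972 + 0.29750882·0.29313938) = 56.514273
y = r_b·(sin φ − φ·cos φ) = 54.169738·(0.29313938 − 0.29750882·0.95606972) = 0.471288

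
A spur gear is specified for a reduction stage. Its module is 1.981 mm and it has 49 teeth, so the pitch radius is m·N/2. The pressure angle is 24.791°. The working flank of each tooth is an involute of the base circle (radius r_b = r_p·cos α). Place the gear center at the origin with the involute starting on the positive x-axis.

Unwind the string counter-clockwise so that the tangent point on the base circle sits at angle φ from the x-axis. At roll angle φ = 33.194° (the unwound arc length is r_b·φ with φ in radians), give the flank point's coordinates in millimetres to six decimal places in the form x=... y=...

x=50.847170 y=2.761238

pitch radius r_p = m·N/2 = 1.981·49/2 = 48.534500
base radius r_b = r_p·cos α = 48.534500·cos 24.791° = 44.061723
roll angle φ = 33.194° = 0.57934459 rad
x = r_b·(cos φ + φ·sin φ) = 44.061723·(0.83682165 + 0.57934459·0.54747559) = 50.847170
y = r_b·(sin φ − φ·cos φ) = 44.061723·(0.54747559 − 0.57934459·0.83682165) = 2.761238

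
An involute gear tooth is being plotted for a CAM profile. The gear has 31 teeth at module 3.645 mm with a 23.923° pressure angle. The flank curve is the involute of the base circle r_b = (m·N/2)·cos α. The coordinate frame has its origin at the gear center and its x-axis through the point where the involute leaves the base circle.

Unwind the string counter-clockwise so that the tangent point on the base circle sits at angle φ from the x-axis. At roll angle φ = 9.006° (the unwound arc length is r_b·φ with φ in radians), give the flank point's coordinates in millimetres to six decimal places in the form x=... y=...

x=52.277916 y=0.066689

pitch radius r_p = m·N/2 = 3.645·31/2 = 56.497500
base radius r_b = r_p·cos α = 56.497500·cos 23.923° = 51.643870
roll angle φ = 9.006° = 0.15718435 rad
x = r_b·(cos φ + φ·sin φ) = 51.643870·(0.98767195 + 0.15718435·0.15653789) = 52.277916
y = r_b·(sin φ − φ·cos φ) = 51.643870·(0.15653789 − 0.15718435·0.98767195) = 0.066689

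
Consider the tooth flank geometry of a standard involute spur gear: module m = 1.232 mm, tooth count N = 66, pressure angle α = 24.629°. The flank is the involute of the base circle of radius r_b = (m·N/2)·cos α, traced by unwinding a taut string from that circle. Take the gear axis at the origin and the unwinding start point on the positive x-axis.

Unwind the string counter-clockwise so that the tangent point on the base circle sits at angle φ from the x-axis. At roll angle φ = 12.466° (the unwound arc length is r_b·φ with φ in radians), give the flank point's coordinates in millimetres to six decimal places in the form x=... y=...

x=37.821749 y=0.126280

pitch radius r_p = m·N/2 = 1.232·66/2 = 40.656000
base radius r_b = r_p·cos α = 40.656000·cos 24.629° = 36.957332
roll angle φ = 12.466° = 0.21757274 rad
x = r_b·(cos φ + φ·sin φ) = 36.957332·(0.97642427 + 0.21757274·0.21586023) = 37.821749
y = r_b·(sin φ − φ·cos φ) = 36.957332·(0.21586023 − 0.21757274·0.97642427) = 0.126280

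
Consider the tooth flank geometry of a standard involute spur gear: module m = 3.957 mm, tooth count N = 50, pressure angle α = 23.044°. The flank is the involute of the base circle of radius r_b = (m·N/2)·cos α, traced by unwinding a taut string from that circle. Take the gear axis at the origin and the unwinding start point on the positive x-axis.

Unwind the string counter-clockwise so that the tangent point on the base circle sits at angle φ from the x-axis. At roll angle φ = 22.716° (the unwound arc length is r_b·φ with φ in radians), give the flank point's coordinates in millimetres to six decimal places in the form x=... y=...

x=97.907022 y=1.861465

pitch radius r_p = m·N/2 = 3.957·50/2 = 98.925000
base radius r_b = r_p·cos α = 98.925000·cos 23.044° = 91.031232
roll angle φ = 22.716° = 0.39646899 rad
x = r_b·(cos φ + φ·sin φ) = 91.031232·(0.92243029 + 0.39646899·0.38616365) = 97.907022
y = r_b·(sin φ − φ·cos φ) = 91.031232·(0.38616365 − 0.39646899·0.92243029) = 1.861465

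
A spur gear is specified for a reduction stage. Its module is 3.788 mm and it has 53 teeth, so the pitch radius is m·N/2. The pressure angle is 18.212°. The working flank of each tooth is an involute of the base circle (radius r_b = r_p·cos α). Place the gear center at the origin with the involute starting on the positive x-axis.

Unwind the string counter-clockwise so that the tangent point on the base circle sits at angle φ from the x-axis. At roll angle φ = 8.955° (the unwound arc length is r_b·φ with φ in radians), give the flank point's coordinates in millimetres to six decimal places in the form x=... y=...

pitch radius r_p = m·N/2 = 3.788·53/2 = 100.382000
base radius r_b = r_p·cos α = 100.382000·cos 18.212° = 95.353526
roll angle φ = 8.955° = 0.15629423 rad
x = r_b·(cos φ + φ·sin φ) = 95.353526·(0.98781090 + 0.15629423·0.15565869) = 96.511066
y = r_b·(sin φ − φ·cos φ) = 95.353526·(0.15565869 − 0.15629423·0.98781090) = 0.121055

x=96.511066 y=0.121055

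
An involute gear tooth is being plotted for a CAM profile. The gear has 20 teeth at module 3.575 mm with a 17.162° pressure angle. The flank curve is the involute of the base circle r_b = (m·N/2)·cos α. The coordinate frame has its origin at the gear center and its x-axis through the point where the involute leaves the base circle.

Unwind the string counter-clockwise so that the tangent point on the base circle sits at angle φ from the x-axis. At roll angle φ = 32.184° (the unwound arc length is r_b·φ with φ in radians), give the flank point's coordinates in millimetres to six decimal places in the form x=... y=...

pitch radius r_p = m·N/2 = 3.575·20/2 = 35.750000
base radius r_b = r_p·cos α = 35.750000·cos 17.162° = 34.158205
roll angle φ = 32.184° = 0.56171677 rad
x = r_b·(cos φ + φ·sin φ) = 34.158205·(0.84634194 + 0.56171677·0.53263995) = 39.129411
y = r_b·(sin φ − φ·cos φ) = 34.158205·(0.53263995 − 0.56171677·0.84634194) = 1.955062

x=39.129411 y=1.955062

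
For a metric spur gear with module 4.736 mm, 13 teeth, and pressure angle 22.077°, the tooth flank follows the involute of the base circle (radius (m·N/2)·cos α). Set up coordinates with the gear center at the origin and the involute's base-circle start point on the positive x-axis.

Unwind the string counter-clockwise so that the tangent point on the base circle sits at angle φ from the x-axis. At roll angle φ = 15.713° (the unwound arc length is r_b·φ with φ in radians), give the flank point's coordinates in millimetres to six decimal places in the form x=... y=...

pitch radius r_p = m·N/2 = 4.736·13/2 = 30.784000
base radius r_b = r_p·cos α = 30.784000·cos 22.077° = 28.526904
roll angle φ = 15.713° = 0.27424359 rad
x = r_b·(cos φ + φ·sin φ) = 28.526904·(0.96263032 + 0.27424359·0.27081887) = 29.579566
y = r_b·(sin φ − φ·cos φ) = 28.526904·(0.27081887 − 0.27424359·0.96263032) = 0.194658

x=29.579566 y=0.194658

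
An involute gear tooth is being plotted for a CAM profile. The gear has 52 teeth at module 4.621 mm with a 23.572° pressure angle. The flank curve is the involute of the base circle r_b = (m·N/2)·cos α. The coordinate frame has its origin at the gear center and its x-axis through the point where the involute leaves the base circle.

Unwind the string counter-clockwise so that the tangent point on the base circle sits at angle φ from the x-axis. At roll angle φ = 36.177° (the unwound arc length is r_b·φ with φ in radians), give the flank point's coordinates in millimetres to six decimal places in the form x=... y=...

x=129.932179 y=8.876951

pitch radius r_p = m·N/2 = 4.621·52/2 = 120.146000
base radius r_b = r_p·cos α = 120.146000·cos 23.572° = 110.120810
roll angle φ = 36.177° = 0.63140776 rad
x = r_b·(cos φ + φ·sin φ) = 110.120810·(0.80719733 + 0.63140776·0.59028169) = 129.932179
y = r_b·(sin φ − φ·cos φ) = 110.120810·(0.59028169 − 0.63140776·0.80719733) = 8.876951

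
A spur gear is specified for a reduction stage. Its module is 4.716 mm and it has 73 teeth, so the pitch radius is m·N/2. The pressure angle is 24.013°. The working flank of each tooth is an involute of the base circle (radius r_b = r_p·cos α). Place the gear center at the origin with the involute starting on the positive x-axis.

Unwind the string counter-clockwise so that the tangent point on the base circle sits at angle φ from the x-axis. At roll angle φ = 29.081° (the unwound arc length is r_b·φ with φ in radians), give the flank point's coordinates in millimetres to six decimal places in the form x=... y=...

pitch radius r_p = m·N/2 = 4.716·73/2 = 172.134000
base radius r_b = r_p·cos α = 172.134000·cos 24.013° = 157.236344
roll angle φ = 29.081° = 0.50755920 rad
x = r_b·(cos φ + φ·sin φ) = 157.236344·(0.87393345 + 0.50755920·0.48604560) = 176.203822
y = r_b·(sin φ − φ·cos φ) = 157.236344·(0.48604560 − 0.50755920·0.87393345) = 6.678242

x=176.203822 y=6.678242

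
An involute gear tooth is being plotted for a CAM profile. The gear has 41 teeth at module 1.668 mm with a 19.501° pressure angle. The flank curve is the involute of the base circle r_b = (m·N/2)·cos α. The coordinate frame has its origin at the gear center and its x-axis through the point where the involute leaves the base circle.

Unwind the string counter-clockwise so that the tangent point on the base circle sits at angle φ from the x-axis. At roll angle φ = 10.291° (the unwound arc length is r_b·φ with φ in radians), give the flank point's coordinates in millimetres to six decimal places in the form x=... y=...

x=32.748215 y=0.062055

pitch radius r_p = m·N/2 = 1.668·41/2 = 34.194000
base radius r_b = r_p·cos α = 34.194000·cos 19.501° = 32.232484
roll angle φ = 10.291° = 0.17961183 rad
x = r_b·(cos φ + φ·sin φ) = 32.232484·(0.98391311 + 0.17961183·0.17864766) = 32.748215
y = r_b·(sin φ − φ·cos φ) = 32.232484·(0.17864766 − 0.17961183·0.98391311) = 0.062055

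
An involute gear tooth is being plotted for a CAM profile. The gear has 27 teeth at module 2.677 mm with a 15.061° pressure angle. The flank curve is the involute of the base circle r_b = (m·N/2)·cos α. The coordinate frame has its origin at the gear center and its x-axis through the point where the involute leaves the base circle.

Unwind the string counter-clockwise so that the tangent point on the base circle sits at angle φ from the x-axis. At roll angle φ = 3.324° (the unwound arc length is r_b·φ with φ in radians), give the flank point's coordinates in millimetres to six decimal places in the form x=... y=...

x=34.956777 y=0.002271

pitch radius r_p = m·N/2 = 2.677·27/2 = 36.139500
base radius r_b = r_p·cos α = 36.139500·cos 15.061° = 34.898098
roll angle φ = 3.324° = 0.05801474 rad
x = r_b·(cos φ + φ·sin φ) = 34.898098·(0.99831762 + 0.05801474·0.05798221) = 34.956777
y = r_b·(sin φ − φ·cos φ) = 34.898098·(0.05798221 − 0.05801474·0.99831762) = 0.002271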